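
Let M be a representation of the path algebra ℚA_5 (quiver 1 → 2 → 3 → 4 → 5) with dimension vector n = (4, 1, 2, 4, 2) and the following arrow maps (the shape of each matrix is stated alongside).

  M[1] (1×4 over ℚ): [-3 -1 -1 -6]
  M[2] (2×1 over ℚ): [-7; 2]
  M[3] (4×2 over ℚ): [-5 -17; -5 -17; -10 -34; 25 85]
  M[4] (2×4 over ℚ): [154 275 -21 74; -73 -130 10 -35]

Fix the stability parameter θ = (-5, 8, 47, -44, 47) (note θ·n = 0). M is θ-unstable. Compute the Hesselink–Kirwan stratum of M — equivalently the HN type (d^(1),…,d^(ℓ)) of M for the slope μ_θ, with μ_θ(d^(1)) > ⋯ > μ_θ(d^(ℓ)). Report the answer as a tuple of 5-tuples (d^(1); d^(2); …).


Barcode: M ≅ I[1,1]^3, I[1,5], I[3,3], I[4,4]^2, I[4,5]. HN layers by μ_θ (4 steps, strictly decreasing):
  μ^(1)=47; μ^(2)=11/3; μ^(3)=-5; μ^(4)=-44

((0, 0, 1, 0, 2); (0, 1, 1, 1, 0); (4, 0, 0, 0, 0); (0, 0, 0, 3, 0))


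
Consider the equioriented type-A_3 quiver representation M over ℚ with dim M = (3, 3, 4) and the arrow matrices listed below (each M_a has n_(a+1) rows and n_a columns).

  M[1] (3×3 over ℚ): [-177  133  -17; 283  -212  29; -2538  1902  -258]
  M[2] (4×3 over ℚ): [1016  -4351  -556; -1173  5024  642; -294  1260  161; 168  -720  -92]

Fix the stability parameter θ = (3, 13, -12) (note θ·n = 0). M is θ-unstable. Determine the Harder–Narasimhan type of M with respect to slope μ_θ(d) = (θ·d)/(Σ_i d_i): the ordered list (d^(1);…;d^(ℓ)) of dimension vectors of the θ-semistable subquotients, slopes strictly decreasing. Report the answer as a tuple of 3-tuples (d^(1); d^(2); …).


Via rank(M_{q-1}∘⋯∘M_p): M ≅ I[1,1], I[1,3]^2, I[2,3], I[3,3].
μ_θ-semistable layers: μ^(1)=3; μ^(2)=4/3; μ^(3)=1/2; μ^(4)=-12

((1, 0, 0); (2, 2, 2); (0, 1, 1); (0, 0, 1))


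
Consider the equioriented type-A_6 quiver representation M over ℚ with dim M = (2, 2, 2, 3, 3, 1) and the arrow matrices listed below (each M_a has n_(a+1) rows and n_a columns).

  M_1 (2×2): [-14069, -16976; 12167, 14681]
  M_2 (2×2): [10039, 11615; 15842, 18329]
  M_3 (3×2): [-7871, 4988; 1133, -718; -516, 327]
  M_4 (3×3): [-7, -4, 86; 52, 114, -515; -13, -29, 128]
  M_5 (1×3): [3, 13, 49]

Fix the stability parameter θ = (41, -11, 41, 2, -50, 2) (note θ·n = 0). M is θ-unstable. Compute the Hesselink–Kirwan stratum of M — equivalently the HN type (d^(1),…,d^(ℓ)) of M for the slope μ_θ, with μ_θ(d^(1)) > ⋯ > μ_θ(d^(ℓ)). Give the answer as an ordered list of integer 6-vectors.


Via rank(M_{q-1}∘⋯∘M_p): M ≅ I[1,5], I[1,6], I[4,5].
μ_θ-semistable layers: μ^(1)=23/5; μ^(2)=25/6; μ^(3)=-24

((1, 1, 1, 1, 1, 0); (1, 1, 1, 1, 1, 1); (0, 0, 0, 1, 1, 0))


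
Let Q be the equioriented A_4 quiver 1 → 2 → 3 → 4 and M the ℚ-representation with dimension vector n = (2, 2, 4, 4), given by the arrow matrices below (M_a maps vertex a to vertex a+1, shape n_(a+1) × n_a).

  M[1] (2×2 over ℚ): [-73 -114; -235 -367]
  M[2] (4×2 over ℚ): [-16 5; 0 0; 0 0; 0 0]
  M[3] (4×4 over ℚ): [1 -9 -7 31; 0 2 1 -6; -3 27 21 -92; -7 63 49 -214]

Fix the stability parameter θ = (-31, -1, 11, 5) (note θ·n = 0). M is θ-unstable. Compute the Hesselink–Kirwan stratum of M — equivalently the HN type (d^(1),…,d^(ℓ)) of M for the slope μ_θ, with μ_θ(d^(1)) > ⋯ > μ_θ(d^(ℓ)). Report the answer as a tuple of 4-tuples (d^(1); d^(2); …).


Interval decomposition of M: I[1,2], I[1,4], I[3,3], I[3,4]^2, I[4,4].
HN type (ℓ=5): μ^(1)=11; μ^(2)=8; μ^(3)=5; μ^(4)=-1; μ^(5)=-31

((0, 0, 1, 0); (0, 0, 3, 3); (0, 0, 0, 1); (0, 2, 0, 0); (2, 0, 0, 0))


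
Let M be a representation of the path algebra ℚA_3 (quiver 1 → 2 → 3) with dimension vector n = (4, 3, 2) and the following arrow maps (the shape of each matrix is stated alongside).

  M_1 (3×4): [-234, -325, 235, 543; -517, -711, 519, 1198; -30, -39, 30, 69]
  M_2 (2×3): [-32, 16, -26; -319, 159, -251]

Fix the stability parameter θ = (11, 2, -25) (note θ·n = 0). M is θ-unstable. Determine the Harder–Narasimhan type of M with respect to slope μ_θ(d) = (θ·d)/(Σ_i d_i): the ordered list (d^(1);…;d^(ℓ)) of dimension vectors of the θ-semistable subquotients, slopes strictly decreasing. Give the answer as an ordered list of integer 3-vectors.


Interval decomposition of M: I[1,1], I[1,2], I[1,3]^2.
HN type (ℓ=3): μ^(1)=11; μ^(2)=13/2; μ^(3)=-4

((1, 0, 0); (1, 1, 0); (2, 2, 2))


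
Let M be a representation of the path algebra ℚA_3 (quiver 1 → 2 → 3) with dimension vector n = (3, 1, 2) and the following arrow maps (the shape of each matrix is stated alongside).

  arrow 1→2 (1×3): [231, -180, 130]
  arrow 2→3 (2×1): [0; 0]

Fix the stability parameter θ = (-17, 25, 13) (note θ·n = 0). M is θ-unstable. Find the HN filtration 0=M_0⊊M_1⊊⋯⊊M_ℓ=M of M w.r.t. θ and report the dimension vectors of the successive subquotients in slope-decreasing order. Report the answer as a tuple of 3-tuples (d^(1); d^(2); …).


Via rank(M_{q-1}∘⋯∘M_p): M ≅ I[1,1]^2, I[1,2], I[3,3]^2.
μ_θ-semistable layers: μ^(1)=25; μ^(2)=13; μ^(3)=-17

((0, 1, 0); (0, 0, 2); (3, 0, 0))


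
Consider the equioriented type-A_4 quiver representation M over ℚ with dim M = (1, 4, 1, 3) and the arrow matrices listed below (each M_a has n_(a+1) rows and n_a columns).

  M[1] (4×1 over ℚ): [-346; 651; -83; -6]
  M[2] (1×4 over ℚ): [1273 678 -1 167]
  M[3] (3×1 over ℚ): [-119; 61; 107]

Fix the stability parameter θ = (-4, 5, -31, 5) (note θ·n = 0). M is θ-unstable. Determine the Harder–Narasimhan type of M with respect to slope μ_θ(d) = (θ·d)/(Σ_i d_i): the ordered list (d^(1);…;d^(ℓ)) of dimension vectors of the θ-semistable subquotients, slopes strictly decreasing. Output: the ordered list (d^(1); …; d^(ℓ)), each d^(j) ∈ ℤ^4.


Interval decomposition of M: I[1,4], I[2,2]^3, I[4,4]^2.
HN type (ℓ=2): μ^(1)=5; μ^(2)=-10

((0, 3, 0, 3); (1, 1, 1, 0))


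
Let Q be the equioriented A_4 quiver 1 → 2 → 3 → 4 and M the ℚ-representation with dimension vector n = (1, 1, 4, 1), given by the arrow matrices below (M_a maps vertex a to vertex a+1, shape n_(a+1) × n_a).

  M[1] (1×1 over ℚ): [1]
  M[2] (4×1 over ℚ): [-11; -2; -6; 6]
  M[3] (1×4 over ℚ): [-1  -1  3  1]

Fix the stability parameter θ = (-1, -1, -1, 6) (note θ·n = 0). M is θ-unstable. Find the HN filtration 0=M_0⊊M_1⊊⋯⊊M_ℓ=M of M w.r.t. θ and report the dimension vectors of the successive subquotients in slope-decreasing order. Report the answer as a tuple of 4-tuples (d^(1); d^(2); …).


Via rank(M_{q-1}∘⋯∘M_p): M ≅ I[1,4], I[3,3]^3.
μ_θ-semistable layers: μ^(1)=6; μ^(2)=-1

((0, 0, 0, 1); (1, 1, 4, 0))


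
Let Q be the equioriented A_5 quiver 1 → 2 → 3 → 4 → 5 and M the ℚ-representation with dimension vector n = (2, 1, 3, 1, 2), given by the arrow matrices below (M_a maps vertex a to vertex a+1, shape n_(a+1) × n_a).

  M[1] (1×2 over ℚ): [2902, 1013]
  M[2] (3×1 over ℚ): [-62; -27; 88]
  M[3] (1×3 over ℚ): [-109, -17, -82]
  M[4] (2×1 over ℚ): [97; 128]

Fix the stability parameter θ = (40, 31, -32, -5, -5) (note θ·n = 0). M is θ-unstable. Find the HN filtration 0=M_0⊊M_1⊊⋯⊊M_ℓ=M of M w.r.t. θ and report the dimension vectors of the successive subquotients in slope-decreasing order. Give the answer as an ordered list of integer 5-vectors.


Barcode: M ≅ I[1,1], I[1,5], I[3,3]^2, I[5,5]. HN layers by μ_θ (4 steps, strictly decreasing):
  μ^(1)=40; μ^(2)=29/5; μ^(3)=-5; μ^(4)=-32

((1, 0, 0, 0, 0); (1, 1, 1, 1, 1); (0, 0, 0, 0, 1); (0, 0, 2, 0, 0))


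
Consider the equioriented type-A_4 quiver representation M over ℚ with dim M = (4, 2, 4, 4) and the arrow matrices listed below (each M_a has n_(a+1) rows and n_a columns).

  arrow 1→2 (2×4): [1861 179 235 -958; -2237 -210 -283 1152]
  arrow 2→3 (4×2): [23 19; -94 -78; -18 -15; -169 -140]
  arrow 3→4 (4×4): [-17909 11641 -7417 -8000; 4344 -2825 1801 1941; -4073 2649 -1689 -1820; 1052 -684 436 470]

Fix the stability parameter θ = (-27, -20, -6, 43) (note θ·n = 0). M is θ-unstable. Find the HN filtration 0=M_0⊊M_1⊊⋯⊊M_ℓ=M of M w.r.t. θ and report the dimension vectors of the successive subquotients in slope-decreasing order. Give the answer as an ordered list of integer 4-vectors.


Via rank(M_{q-1}∘⋯∘M_p): M ≅ I[1,1]^2, I[1,4]^2, I[3,3], I[3,4], I[4,4].
μ_θ-semistable layers: μ^(1)=43; μ^(2)=-6; μ^(3)=-20; μ^(4)=-27

((0, 0, 0, 4); (0, 0, 4, 0); (0, 2, 0, 0); (4, 0, 0, 0))


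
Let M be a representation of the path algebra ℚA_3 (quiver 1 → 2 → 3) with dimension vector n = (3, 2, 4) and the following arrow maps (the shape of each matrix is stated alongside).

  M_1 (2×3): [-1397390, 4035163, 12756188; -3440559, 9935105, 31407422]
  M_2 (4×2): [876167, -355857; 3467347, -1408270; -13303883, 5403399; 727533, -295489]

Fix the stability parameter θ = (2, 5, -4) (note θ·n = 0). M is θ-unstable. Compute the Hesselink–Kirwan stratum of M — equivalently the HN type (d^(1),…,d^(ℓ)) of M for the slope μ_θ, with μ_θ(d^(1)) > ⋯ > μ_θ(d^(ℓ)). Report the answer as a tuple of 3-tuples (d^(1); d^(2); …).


Barcode: M ≅ I[1,1], I[1,3]^2, I[3,3]^2. HN layers by μ_θ (3 steps, strictly decreasing):
  μ^(1)=2; μ^(2)=1; μ^(3)=-4

((1, 0, 0); (2, 2, 2); (0, 0, 2))


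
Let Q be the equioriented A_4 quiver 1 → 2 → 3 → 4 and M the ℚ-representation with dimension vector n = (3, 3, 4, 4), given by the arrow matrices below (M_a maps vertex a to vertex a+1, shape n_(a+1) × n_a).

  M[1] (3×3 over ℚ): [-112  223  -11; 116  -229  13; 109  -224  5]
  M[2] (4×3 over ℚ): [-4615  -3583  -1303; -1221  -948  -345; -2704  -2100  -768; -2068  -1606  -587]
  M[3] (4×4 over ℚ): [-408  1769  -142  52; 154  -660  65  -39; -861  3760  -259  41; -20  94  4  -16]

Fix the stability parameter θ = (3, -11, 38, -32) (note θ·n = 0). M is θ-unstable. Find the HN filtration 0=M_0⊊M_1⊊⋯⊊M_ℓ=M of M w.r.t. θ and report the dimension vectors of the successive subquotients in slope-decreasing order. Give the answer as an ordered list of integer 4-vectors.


Via rank(M_{q-1}∘⋯∘M_p): M ≅ I[1,1], I[1,4]^2, I[2,4], I[3,3], I[4,4].
μ_θ-semistable layers: μ^(1)=38; μ^(2)=3; μ^(3)=-4; μ^(4)=-11; μ^(5)=-32

((0, 0, 1, 0); (1, 0, 3, 3); (2, 2, 0, 0); (0, 1, 0, 0); (0, 0, 0, 1))


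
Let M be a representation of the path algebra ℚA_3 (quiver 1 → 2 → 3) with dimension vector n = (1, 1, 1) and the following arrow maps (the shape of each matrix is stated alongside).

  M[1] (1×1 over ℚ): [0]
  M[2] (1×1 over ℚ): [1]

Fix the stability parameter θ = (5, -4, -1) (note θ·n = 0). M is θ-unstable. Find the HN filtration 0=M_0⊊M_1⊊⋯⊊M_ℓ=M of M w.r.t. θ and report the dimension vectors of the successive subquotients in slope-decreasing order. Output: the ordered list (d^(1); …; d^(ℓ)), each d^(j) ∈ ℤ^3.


Via rank(M_{q-1}∘⋯∘M_p): M ≅ I[1,1], I[2,3].
μ_θ-semistable layers: μ^(1)=5; μ^(2)=-1; μ^(3)=-4

((1, 0, 0); (0, 0, 1); (0, 1, 0))


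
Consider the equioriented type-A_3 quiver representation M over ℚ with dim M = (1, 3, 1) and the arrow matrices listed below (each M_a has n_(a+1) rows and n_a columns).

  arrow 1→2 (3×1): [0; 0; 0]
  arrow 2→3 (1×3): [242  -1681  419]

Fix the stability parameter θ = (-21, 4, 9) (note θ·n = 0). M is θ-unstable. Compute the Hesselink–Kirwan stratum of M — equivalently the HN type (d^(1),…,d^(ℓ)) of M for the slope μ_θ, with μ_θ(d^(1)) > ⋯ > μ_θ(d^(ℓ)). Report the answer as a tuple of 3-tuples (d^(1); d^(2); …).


Barcode: M ≅ I[1,1], I[2,2]^2, I[2,3]. HN layers by μ_θ (3 steps, strictly decreasing):
  μ^(1)=9; μ^(2)=4; μ^(3)=-21

((0, 0, 1); (0, 3, 0); (1, 0, 0))


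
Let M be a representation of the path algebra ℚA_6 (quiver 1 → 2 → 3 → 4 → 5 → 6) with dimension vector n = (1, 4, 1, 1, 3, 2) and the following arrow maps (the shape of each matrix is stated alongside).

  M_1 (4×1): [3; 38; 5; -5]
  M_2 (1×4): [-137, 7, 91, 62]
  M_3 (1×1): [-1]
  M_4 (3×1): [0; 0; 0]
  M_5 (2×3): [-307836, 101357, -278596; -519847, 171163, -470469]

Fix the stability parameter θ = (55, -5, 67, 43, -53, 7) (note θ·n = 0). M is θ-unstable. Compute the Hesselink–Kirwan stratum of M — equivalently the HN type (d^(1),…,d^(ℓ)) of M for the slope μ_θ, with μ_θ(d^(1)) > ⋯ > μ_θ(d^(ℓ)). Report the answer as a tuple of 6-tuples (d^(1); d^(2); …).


Barcode: M ≅ I[1,2], I[2,2]^2, I[2,4], I[5,5], I[5,6]^2. HN layers by μ_θ (5 steps, strictly decreasing):
  μ^(1)=55; μ^(2)=25; μ^(3)=7; μ^(4)=-5; μ^(5)=-53

((0, 0, 1, 1, 0, 0); (1, 1, 0, 0, 0, 0); (0, 0, 0, 0, 0, 2); (0, 3, 0, 0, 0, 0); (0, 0, 0, 0, 3, 0))


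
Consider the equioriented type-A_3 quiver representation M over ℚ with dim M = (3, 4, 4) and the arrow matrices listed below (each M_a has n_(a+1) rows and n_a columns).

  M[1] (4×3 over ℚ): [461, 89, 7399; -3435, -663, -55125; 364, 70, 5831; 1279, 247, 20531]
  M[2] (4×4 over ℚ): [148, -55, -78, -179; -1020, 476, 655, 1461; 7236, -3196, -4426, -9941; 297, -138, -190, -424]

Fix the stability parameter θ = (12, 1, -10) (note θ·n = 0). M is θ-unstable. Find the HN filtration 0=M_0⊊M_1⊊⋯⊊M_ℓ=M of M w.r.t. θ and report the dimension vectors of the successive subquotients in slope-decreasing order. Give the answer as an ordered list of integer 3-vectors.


Barcode: M ≅ I[1,1], I[1,3]^2, I[2,3]^2. HN layers by μ_θ (3 steps, strictly decreasing):
  μ^(1)=12; μ^(2)=1; μ^(3)=-9/2

((1, 0, 0); (2, 2, 2); (0, 2, 2))


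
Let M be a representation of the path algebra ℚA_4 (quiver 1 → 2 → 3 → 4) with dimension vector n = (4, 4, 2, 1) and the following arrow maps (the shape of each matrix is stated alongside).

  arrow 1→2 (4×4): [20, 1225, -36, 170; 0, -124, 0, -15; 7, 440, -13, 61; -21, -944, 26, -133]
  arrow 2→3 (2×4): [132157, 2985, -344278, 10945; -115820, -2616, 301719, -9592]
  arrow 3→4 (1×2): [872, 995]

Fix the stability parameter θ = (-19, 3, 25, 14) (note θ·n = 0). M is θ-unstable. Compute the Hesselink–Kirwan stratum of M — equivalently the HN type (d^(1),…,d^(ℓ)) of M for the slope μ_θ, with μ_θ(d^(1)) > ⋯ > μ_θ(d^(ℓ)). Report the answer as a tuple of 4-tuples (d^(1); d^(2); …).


Barcode: M ≅ I[1,2]^2, I[1,3], I[1,4]. HN layers by μ_θ (4 steps, strictly decreasing):
  μ^(1)=25; μ^(2)=39/2; μ^(3)=3; μ^(4)=-19

((0, 0, 1, 0); (0, 0, 1, 1); (0, 4, 0, 0); (4, 0, 0, 0))


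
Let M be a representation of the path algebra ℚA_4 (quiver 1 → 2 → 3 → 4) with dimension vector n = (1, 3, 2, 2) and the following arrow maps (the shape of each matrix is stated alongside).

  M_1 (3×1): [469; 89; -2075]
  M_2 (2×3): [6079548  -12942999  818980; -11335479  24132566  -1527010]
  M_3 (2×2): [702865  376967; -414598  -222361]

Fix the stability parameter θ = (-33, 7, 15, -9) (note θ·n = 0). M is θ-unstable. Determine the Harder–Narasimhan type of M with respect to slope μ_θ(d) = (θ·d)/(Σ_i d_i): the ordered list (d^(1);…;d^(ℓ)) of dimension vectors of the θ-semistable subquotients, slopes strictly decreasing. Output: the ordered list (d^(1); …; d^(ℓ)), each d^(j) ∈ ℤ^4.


Barcode: M ≅ I[1,4], I[2,2], I[2,4]. HN layers by μ_θ (3 steps, strictly decreasing):
  μ^(1)=7; μ^(2)=13/3; μ^(3)=-33

((0, 1, 0, 0); (0, 2, 2, 2); (1, 0, 0, 0))


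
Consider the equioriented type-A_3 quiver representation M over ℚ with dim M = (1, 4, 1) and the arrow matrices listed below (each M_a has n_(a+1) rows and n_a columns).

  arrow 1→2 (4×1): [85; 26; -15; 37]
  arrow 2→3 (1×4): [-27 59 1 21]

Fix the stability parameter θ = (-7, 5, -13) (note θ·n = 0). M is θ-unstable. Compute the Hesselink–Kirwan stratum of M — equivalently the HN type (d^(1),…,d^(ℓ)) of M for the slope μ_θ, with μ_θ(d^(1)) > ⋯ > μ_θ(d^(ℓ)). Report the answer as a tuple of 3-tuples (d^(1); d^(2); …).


Barcode: M ≅ I[1,3], I[2,2]^3. HN layers by μ_θ (3 steps, strictly decreasing):
  μ^(1)=5; μ^(2)=-4; μ^(3)=-7

((0, 3, 0); (0, 1, 1); (1, 0, 0))


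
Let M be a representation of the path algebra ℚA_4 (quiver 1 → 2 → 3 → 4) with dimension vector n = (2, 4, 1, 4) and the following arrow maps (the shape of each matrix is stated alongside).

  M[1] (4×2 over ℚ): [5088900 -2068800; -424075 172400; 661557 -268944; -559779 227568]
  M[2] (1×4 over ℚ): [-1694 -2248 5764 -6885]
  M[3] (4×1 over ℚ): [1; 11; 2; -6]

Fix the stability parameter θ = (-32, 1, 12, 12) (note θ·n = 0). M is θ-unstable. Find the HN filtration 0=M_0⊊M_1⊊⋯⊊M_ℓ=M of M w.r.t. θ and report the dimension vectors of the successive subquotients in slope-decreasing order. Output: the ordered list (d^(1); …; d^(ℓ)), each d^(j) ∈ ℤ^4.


Interval decomposition of M: I[1,1], I[1,4], I[2,2]^3, I[4,4]^3.
HN type (ℓ=3): μ^(1)=12; μ^(2)=1; μ^(3)=-32

((0, 0, 1, 4); (0, 4, 0, 0); (2, 0, 0, 0))


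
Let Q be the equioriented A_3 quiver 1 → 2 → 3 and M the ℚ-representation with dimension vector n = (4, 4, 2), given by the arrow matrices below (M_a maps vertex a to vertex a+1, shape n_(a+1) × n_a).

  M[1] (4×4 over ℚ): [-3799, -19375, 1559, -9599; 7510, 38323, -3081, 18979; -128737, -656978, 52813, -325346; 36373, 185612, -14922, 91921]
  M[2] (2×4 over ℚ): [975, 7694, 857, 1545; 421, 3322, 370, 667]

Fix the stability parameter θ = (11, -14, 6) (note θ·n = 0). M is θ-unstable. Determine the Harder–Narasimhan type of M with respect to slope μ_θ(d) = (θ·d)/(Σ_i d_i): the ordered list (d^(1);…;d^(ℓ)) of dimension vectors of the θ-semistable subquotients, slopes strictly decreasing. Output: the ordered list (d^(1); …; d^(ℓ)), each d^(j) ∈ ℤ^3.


Via rank(M_{q-1}∘⋯∘M_p): M ≅ I[1,2]^2, I[1,3]^2.
μ_θ-semistable layers: μ^(1)=6; μ^(2)=-3/2

((0, 0, 2); (4, 4, 0))


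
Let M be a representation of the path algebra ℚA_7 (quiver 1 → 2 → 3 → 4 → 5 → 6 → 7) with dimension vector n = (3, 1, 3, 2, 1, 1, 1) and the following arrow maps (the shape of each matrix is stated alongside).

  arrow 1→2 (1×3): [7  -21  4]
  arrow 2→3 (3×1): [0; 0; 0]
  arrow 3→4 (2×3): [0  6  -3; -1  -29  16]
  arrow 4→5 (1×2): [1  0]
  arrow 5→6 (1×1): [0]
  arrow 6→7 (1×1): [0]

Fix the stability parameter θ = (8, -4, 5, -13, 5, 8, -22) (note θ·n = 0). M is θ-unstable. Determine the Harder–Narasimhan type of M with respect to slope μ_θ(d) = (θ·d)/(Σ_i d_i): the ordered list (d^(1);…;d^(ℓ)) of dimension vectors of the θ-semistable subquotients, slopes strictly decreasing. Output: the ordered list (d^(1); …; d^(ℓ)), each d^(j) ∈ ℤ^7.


Barcode: M ≅ I[1,1]^2, I[1,2], I[3,3], I[3,4], I[3,5], I[6,6], I[7,7]. HN layers by μ_θ (5 steps, strictly decreasing):
  μ^(1)=8; μ^(2)=5; μ^(3)=2; μ^(4)=-4; μ^(5)=-22

((2, 0, 0, 0, 0, 1, 0); (0, 0, 1, 0, 1, 0, 0); (1, 1, 0, 0, 0, 0, 0); (0, 0, 2, 2, 0, 0, 0); (0, 0, 0, 0, 0, 0, 1))


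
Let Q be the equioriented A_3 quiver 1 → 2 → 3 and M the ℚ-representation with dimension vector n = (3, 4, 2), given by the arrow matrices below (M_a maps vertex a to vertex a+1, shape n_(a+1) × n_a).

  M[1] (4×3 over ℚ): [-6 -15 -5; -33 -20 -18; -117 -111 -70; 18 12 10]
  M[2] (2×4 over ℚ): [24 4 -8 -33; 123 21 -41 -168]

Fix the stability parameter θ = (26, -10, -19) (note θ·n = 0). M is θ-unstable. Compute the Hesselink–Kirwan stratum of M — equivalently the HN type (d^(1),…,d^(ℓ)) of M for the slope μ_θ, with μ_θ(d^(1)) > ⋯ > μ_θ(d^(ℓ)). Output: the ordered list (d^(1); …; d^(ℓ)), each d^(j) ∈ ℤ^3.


Interval decomposition of M: I[1,2], I[1,3]^2, I[2,2].
HN type (ℓ=3): μ^(1)=8; μ^(2)=-1; μ^(3)=-10

((1, 1, 0); (2, 2, 2); (0, 1, 0))


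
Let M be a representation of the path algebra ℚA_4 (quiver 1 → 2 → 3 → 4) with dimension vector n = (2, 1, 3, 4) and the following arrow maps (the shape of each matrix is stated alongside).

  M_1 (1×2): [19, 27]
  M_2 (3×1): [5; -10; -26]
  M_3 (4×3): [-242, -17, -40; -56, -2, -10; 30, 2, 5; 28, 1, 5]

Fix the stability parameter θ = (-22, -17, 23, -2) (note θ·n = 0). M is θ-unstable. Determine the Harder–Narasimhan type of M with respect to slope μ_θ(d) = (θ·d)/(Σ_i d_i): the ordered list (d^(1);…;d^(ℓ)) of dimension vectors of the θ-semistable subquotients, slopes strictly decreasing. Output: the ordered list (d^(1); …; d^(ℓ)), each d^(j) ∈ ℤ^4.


Barcode: M ≅ I[1,1], I[1,3], I[3,4]^2, I[4,4]^2. HN layers by μ_θ (5 steps, strictly decreasing):
  μ^(1)=23; μ^(2)=21/2; μ^(3)=-2; μ^(4)=-17; μ^(5)=-22

((0, 0, 1, 0); (0, 0, 2, 2); (0, 0, 0, 2); (0, 1, 0, 0); (2, 0, 0, 0))


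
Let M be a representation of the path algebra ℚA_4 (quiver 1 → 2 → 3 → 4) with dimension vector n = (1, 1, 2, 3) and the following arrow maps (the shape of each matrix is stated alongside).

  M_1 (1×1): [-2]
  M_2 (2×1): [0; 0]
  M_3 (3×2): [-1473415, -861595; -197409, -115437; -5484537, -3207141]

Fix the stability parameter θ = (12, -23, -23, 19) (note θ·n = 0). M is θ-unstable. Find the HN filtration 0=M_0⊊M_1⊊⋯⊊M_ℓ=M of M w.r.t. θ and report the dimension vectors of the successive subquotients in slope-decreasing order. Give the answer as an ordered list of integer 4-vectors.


Via rank(M_{q-1}∘⋯∘M_p): M ≅ I[1,2], I[3,3], I[3,4], I[4,4]^2.
μ_θ-semistable layers: μ^(1)=19; μ^(2)=-11/2; μ^(3)=-23

((0, 0, 0, 3); (1, 1, 0, 0); (0, 0, 2, 0))


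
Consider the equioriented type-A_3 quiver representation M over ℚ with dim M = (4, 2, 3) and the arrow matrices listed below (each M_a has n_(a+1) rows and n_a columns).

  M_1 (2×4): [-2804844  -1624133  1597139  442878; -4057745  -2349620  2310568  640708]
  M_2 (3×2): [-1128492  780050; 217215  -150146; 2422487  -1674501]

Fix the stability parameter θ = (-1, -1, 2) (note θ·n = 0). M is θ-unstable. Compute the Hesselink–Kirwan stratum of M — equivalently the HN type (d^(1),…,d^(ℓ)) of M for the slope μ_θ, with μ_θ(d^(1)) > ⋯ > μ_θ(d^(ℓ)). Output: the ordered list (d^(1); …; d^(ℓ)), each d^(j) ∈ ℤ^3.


Interval decomposition of M: I[1,1]^2, I[1,3]^2, I[3,3].
HN type (ℓ=2): μ^(1)=2; μ^(2)=-1

((0, 0, 3); (4, 2, 0))


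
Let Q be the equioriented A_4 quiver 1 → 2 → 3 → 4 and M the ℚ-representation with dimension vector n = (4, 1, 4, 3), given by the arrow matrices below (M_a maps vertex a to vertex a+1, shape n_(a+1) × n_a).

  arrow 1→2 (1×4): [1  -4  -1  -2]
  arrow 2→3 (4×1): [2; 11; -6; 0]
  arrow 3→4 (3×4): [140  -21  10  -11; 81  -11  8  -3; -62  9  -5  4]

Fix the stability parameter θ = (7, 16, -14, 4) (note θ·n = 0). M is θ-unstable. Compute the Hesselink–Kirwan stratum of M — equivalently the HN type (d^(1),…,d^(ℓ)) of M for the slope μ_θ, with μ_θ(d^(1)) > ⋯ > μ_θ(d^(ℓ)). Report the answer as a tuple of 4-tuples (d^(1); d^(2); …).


Barcode: M ≅ I[1,1]^3, I[1,4], I[3,3], I[3,4]^2. HN layers by μ_θ (4 steps, strictly decreasing):
  μ^(1)=7; μ^(2)=4; μ^(3)=3; μ^(4)=-14

((3, 0, 0, 0); (0, 0, 0, 3); (1, 1, 1, 0); (0, 0, 3, 0))


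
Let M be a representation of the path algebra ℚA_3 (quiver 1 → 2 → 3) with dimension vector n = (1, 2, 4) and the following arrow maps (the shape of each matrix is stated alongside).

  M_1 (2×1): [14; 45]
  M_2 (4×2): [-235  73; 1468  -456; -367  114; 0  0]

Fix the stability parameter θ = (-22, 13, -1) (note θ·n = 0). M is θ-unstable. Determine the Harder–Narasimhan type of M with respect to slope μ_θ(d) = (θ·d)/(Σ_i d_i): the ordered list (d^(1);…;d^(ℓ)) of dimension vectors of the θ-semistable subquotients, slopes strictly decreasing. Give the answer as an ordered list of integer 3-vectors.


Barcode: M ≅ I[1,3], I[2,3], I[3,3]^2. HN layers by μ_θ (3 steps, strictly decreasing):
  μ^(1)=6; μ^(2)=-1; μ^(3)=-22

((0, 2, 2); (0, 0, 2); (1, 0, 0))


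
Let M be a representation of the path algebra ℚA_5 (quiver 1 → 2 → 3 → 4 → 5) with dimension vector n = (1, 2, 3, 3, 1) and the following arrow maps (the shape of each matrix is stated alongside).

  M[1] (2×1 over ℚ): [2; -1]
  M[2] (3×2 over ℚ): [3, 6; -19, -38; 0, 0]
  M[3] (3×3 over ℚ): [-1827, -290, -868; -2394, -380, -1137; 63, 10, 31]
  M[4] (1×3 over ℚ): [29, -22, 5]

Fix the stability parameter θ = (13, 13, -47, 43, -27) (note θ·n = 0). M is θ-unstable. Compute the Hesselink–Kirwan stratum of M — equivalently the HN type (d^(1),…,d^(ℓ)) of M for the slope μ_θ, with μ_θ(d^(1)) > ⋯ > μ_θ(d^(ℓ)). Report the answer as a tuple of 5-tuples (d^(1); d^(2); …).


Via rank(M_{q-1}∘⋯∘M_p): M ≅ I[1,2], I[2,4], I[3,3], I[3,5], I[4,4].
μ_θ-semistable layers: μ^(1)=43; μ^(2)=13; μ^(3)=8; μ^(4)=-17; μ^(5)=-47

((0, 0, 0, 2, 0); (1, 1, 0, 0, 0); (0, 0, 0, 1, 1); (0, 1, 1, 0, 0); (0, 0, 2, 0, 0))


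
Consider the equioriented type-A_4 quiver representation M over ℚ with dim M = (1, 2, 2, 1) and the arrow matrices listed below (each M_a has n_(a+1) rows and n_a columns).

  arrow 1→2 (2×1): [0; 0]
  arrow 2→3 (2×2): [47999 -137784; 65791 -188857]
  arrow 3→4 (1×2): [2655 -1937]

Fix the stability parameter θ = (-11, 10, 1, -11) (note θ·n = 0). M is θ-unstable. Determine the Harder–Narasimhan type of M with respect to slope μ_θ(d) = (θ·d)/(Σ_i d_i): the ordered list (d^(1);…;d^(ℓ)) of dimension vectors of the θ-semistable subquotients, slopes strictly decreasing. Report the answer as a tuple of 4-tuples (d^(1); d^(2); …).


Barcode: M ≅ I[1,1], I[2,3], I[2,4]. HN layers by μ_θ (3 steps, strictly decreasing):
  μ^(1)=11/2; μ^(2)=0; μ^(3)=-11

((0, 1, 1, 0); (0, 1, 1, 1); (1, 0, 0, 0))


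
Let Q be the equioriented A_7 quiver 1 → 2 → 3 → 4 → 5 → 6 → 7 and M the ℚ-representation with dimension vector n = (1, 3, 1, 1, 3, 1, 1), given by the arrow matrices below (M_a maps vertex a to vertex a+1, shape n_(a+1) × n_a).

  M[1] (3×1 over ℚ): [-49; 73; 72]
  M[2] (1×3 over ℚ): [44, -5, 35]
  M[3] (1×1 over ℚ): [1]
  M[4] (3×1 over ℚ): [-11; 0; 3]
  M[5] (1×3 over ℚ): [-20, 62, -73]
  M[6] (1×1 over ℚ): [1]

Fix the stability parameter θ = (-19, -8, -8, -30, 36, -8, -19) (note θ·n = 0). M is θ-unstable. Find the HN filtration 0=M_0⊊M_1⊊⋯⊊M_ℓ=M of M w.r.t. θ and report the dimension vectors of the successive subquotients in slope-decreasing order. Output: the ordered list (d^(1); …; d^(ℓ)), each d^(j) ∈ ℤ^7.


Via rank(M_{q-1}∘⋯∘M_p): M ≅ I[1,7], I[2,2]^2, I[5,5]^2.
μ_θ-semistable layers: μ^(1)=36; μ^(2)=3; μ^(3)=-8; μ^(4)=-46/3; μ^(5)=-19

((0, 0, 0, 0, 2, 0, 0); (0, 0, 0, 0, 1, 1, 1); (0, 2, 0, 0, 0, 0, 0); (0, 1, 1, 1, 0, 0, 0); (1, 0, 0, 0, 0, 0, 0))


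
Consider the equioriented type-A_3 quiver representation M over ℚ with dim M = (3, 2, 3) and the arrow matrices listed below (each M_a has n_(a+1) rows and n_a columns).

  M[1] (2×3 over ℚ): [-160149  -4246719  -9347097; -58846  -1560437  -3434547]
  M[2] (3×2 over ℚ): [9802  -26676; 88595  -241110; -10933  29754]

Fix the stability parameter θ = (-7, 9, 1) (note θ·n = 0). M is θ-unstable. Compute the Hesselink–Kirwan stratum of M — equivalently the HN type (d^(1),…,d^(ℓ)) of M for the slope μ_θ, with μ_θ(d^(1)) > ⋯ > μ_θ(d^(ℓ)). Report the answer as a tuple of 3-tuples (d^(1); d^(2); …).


Interval decomposition of M: I[1,1], I[1,2], I[1,3], I[3,3]^2.
HN type (ℓ=4): μ^(1)=9; μ^(2)=5; μ^(3)=1; μ^(4)=-7

((0, 1, 0); (0, 1, 1); (0, 0, 2); (3, 0, 0))


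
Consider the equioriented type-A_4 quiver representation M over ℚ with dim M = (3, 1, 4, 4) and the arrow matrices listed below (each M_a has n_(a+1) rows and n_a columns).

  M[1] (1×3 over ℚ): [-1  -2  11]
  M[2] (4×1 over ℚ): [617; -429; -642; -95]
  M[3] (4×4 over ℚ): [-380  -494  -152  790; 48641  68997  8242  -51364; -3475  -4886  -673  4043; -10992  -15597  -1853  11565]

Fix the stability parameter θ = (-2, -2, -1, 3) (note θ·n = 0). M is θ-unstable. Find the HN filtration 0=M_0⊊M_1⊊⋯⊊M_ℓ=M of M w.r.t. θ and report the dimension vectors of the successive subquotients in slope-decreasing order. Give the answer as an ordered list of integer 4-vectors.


Interval decomposition of M: I[1,1]^2, I[1,3], I[3,4]^3, I[4,4].
HN type (ℓ=3): μ^(1)=3; μ^(2)=-1; μ^(3)=-2

((0, 0, 0, 4); (0, 0, 4, 0); (3, 1, 0, 0))


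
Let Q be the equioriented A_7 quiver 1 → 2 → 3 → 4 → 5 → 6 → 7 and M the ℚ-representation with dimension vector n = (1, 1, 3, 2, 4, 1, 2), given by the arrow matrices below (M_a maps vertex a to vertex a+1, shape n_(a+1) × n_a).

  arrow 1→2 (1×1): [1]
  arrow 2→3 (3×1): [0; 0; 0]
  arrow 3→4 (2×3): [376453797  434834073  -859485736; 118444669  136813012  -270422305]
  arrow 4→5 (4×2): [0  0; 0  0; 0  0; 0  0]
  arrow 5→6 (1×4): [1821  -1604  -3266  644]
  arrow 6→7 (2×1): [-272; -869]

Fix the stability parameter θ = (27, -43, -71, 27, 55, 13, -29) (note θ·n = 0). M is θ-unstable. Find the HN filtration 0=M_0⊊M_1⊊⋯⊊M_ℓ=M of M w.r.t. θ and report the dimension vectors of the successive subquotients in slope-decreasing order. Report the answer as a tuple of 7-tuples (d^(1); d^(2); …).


Barcode: M ≅ I[1,2], I[3,3], I[3,4]^2, I[5,5]^3, I[5,7], I[7,7]. HN layers by μ_θ (6 steps, strictly decreasing):
  μ^(1)=55; μ^(2)=27; μ^(3)=13; μ^(4)=-8; μ^(5)=-29; μ^(6)=-71

((0, 0, 0, 0, 3, 0, 0); (0, 0, 0, 2, 0, 0, 0); (0, 0, 0, 0, 1, 1, 1); (1, 1, 0, 0, 0, 0, 0); (0, 0, 0, 0, 0, 0, 1); (0, 0, 3, 0, 0, 0, 0))


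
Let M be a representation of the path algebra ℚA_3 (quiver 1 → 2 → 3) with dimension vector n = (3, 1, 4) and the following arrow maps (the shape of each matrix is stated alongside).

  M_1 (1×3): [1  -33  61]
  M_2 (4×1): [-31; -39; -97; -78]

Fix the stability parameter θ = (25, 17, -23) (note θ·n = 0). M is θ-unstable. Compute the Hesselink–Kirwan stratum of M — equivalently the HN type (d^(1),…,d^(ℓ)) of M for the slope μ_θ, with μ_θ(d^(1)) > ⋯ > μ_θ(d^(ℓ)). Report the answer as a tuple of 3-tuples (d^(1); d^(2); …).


Interval decomposition of M: I[1,1]^2, I[1,3], I[3,3]^3.
HN type (ℓ=3): μ^(1)=25; μ^(2)=19/3; μ^(3)=-23

((2, 0, 0); (1, 1, 1); (0, 0, 3))


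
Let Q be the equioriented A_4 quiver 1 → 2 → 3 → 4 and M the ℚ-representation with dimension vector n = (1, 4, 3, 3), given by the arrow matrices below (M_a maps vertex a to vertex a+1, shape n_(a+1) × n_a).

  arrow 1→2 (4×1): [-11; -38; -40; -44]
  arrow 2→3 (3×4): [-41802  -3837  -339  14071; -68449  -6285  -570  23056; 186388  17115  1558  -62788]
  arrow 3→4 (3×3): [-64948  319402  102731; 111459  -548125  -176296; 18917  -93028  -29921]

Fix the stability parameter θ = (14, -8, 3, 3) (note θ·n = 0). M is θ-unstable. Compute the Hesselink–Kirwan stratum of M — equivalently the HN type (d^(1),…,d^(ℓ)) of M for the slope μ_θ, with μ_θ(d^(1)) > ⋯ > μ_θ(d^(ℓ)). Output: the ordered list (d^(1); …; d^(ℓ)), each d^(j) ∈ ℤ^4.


Interval decomposition of M: I[1,4], I[2,2], I[2,4]^2.
HN type (ℓ=2): μ^(1)=3; μ^(2)=-8

((1, 1, 3, 3); (0, 3, 0, 0))


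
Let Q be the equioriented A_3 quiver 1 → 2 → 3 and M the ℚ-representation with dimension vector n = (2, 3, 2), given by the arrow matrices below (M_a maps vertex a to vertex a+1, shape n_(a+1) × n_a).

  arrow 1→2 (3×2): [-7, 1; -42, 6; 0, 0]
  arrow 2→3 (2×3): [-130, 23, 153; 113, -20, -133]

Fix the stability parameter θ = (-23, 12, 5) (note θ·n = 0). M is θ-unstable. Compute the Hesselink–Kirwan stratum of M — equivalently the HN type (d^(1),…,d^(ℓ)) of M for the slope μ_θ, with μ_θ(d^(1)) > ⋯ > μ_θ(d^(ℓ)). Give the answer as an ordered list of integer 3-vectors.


Barcode: M ≅ I[1,1], I[1,3], I[2,2], I[2,3]. HN layers by μ_θ (3 steps, strictly decreasing):
  μ^(1)=12; μ^(2)=17/2; μ^(3)=-23

((0, 1, 0); (0, 2, 2); (2, 0, 0))


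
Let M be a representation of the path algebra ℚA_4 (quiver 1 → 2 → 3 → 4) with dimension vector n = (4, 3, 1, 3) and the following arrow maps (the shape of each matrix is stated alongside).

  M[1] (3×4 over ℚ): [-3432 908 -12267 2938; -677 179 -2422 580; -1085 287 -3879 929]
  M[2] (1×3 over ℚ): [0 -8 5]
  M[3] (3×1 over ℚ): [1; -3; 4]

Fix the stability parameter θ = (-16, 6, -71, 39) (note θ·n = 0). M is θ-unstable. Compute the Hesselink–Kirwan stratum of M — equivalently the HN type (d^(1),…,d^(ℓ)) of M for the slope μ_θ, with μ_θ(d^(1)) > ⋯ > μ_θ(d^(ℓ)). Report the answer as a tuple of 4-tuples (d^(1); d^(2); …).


Barcode: M ≅ I[1,1], I[1,2]^2, I[1,4], I[4,4]^2. HN layers by μ_θ (4 steps, strictly decreasing):
  μ^(1)=39; μ^(2)=6; μ^(3)=-16; μ^(4)=-27

((0, 0, 0, 3); (0, 2, 0, 0); (3, 0, 0, 0); (1, 1, 1, 0))


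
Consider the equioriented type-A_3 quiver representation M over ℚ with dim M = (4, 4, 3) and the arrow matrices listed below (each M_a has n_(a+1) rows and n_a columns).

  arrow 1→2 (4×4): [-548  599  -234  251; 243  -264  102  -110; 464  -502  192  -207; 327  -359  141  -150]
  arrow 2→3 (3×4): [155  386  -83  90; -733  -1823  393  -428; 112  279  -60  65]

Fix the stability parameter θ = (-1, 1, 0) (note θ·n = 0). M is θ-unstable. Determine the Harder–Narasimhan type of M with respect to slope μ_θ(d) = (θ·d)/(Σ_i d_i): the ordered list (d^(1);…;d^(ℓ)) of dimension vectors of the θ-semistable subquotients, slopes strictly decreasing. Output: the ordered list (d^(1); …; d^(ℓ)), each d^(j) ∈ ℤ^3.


Interval decomposition of M: I[1,2], I[1,3]^3.
HN type (ℓ=3): μ^(1)=1; μ^(2)=1/2; μ^(3)=-1

((0, 1, 0); (0, 3, 3); (4, 0, 0))


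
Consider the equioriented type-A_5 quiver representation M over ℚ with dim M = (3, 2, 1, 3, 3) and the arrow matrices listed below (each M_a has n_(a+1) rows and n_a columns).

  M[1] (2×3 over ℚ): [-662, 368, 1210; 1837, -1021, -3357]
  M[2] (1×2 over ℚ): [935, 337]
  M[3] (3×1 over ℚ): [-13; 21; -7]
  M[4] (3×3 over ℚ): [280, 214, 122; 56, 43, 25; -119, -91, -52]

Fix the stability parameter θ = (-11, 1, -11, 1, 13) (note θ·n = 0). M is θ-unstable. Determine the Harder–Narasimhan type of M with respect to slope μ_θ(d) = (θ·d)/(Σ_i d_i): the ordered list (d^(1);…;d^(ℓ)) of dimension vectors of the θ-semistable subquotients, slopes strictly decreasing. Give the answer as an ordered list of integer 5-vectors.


Interval decomposition of M: I[1,1], I[1,2], I[1,4], I[4,5]^2, I[5,5].
HN type (ℓ=4): μ^(1)=13; μ^(2)=1; μ^(3)=-5; μ^(4)=-11

((0, 0, 0, 0, 3); (0, 1, 0, 3, 0); (0, 1, 1, 0, 0); (3, 0, 0, 0, 0))


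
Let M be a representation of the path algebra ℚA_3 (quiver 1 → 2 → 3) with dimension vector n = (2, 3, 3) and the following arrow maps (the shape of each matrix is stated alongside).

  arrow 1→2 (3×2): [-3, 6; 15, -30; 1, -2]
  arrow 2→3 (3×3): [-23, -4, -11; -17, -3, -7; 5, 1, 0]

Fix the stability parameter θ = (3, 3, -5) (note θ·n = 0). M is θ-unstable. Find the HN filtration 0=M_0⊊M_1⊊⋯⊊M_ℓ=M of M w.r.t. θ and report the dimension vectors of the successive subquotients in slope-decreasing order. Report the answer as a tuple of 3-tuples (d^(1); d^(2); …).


Via rank(M_{q-1}∘⋯∘M_p): M ≅ I[1,1], I[1,3], I[2,3]^2.
μ_θ-semistable layers: μ^(1)=3; μ^(2)=1/3; μ^(3)=-1

((1, 0, 0); (1, 1, 1); (0, 2, 2))


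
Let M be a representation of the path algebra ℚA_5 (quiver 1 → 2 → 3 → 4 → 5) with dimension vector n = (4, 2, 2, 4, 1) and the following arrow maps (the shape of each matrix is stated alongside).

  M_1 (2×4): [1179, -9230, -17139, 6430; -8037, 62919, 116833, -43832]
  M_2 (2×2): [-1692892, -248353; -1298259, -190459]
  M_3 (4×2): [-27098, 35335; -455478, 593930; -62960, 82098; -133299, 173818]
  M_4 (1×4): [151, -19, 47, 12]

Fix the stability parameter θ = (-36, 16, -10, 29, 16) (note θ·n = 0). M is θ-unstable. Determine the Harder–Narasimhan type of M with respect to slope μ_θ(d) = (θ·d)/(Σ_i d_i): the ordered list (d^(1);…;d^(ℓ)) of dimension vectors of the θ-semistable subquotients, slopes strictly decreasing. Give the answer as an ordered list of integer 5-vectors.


Barcode: M ≅ I[1,1]^2, I[1,4], I[1,5], I[4,4]^2. HN layers by μ_θ (4 steps, strictly decreasing):
  μ^(1)=29; μ^(2)=45/2; μ^(3)=3; μ^(4)=-36

((0, 0, 0, 3, 0); (0, 0, 0, 1, 1); (0, 2, 2, 0, 0); (4, 0, 0, 0, 0))


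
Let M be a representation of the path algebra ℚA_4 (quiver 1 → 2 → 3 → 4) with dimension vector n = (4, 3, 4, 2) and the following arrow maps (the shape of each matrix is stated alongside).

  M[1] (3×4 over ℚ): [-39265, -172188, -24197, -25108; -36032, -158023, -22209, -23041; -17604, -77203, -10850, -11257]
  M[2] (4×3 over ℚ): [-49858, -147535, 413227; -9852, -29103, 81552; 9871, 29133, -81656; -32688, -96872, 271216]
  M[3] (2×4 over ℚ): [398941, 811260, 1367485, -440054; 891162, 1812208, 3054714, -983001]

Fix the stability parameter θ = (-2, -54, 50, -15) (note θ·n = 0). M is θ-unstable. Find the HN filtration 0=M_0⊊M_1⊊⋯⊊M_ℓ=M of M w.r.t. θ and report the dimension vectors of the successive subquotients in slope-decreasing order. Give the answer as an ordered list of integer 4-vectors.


Via rank(M_{q-1}∘⋯∘M_p): M ≅ I[1,1], I[1,3]^2, I[1,4], I[3,4].
μ_θ-semistable layers: μ^(1)=50; μ^(2)=35/2; μ^(3)=-2; μ^(4)=-28

((0, 0, 2, 0); (0, 0, 2, 2); (1, 0, 0, 0); (3, 3, 0, 0))


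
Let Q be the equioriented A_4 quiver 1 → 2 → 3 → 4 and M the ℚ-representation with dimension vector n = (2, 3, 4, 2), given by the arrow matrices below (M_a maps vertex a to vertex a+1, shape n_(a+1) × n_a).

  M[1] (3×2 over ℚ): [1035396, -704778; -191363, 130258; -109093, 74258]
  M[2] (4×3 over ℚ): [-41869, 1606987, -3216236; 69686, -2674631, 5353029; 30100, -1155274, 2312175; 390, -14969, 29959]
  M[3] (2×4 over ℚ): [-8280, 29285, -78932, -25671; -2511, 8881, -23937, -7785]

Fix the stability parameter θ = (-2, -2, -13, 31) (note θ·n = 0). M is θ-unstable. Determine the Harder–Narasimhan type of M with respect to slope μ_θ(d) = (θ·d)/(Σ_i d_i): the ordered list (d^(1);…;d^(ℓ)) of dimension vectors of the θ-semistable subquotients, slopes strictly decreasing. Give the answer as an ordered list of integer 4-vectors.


Barcode: M ≅ I[1,3], I[1,4], I[2,3], I[3,4]. HN layers by μ_θ (4 steps, strictly decreasing):
  μ^(1)=31; μ^(2)=-17/3; μ^(3)=-15/2; μ^(4)=-13

((0, 0, 0, 2); (2, 2, 2, 0); (0, 1, 1, 0); (0, 0, 1, 0))


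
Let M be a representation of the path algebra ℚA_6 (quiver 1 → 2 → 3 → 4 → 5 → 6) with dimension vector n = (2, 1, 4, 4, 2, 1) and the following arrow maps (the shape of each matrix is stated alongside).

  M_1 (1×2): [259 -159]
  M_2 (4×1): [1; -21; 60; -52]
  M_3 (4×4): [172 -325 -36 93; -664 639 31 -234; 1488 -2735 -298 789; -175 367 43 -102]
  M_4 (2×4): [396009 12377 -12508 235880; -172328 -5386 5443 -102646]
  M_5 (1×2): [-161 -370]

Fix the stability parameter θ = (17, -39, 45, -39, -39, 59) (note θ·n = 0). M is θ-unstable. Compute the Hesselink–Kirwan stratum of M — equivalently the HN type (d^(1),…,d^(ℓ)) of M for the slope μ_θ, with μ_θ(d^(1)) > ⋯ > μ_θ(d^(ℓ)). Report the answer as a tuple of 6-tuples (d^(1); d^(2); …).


Barcode: M ≅ I[1,1], I[1,6], I[3,3], I[3,4], I[3,5], I[4,4]. HN layers by μ_θ (6 steps, strictly decreasing):
  μ^(1)=59; μ^(2)=45; μ^(3)=17; μ^(4)=3; μ^(5)=-11; μ^(6)=-39

((0, 0, 0, 0, 0, 1); (0, 0, 1, 0, 0, 0); (1, 0, 0, 0, 0, 0); (0, 0, 1, 1, 0, 0); (1, 1, 2, 2, 2, 0); (0, 0, 0, 1, 0, 0))


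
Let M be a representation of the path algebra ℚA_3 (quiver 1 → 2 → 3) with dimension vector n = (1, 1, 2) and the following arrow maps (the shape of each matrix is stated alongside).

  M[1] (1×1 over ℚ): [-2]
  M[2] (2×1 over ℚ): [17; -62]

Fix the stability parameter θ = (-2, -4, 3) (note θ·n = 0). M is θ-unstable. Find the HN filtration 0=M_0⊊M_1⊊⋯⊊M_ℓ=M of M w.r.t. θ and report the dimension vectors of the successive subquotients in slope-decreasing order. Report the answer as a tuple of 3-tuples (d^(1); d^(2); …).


Via rank(M_{q-1}∘⋯∘M_p): M ≅ I[1,3], I[3,3].
μ_θ-semistable layers: μ^(1)=3; μ^(2)=-3

((0, 0, 2); (1, 1, 0))
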